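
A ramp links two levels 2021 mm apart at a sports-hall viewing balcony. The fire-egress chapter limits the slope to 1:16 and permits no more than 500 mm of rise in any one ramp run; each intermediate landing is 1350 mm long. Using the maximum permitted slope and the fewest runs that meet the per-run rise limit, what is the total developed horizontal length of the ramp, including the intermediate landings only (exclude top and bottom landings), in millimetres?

37736 mm

2021 / 500 = 4.04, so 5 ramp runs are needed. That means 4 intermediate landings.
Ramp run (horizontal) at 1:16: 2021 × 16 = 32336 mm.
4 intermediate landings contribute 4 × 1350 = 5400 mm.
Developed length = 32336 + 5400 = 37736 mm.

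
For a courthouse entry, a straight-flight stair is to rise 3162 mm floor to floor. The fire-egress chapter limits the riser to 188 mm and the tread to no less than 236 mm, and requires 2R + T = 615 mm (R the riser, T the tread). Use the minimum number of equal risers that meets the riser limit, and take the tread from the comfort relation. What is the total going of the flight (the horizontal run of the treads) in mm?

⌈3162/188⌉ = 17 risers.
R = 3162 ÷ 17 = 186 mm.
Tread T = 615 − 2 × 186 = 243 mm (≥ 236 mm).
Going = (17 − 1) × 243 = 3888 mm.

3888 mm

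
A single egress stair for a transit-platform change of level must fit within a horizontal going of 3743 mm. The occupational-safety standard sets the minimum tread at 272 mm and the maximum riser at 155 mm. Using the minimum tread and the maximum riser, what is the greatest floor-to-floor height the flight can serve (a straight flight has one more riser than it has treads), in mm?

2170 mm

3743 / 272 = 13.76, so 13 treads fit.
Risers = treads + 1 = 14.
Maximum height = 14 × 155 = 2170 mm.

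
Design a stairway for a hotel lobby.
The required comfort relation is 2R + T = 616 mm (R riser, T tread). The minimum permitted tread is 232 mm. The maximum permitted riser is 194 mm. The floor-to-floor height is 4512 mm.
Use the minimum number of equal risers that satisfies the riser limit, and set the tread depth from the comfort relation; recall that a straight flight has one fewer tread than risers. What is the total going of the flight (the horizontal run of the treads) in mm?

⌈4512/194⌉ = 24 risers.
Each riser is 4512/24 = 188 mm (≤ 194 mm).
From 2R + T = 616: T = 616 − 376 = 240 mm.
Going = (24 − 1) × 240 = 5520 mm.

5520 mm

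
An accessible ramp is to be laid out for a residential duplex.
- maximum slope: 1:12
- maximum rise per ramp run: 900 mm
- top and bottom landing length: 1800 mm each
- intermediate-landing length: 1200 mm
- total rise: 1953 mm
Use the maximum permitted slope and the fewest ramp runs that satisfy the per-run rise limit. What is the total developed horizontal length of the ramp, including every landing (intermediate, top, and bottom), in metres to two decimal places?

29.44 m

1953 / 900 = 2.170 → round up to 3 ramp runs. That means 2 intermediate landings.
Horizontal run for 1953 mm of rise at 1:12 is 1953 × 12 = 23436 mm.
Intermediate landings: 2 × 1200 = 2400 mm.
Top and bottom landings: 2 × 1800 = 3600 mm.
Total = 23436 + 2400 + 3600 = 29436 mm.
= 29.44 m.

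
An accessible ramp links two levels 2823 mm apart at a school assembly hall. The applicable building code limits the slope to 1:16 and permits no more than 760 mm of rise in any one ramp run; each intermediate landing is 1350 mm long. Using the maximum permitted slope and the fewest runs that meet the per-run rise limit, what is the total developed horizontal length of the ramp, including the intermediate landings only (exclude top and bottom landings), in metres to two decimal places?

49.22 m

⌈2823/760⌉ = 4 ramp runs. That means 3 intermediate landings.
Ramp run (horizontal) at 1:16: 2823 × 16 = 45168 mm.
Intermediate landings: 3 × 1350 = 4050 mm.
Total developed length = 45168 + 4050 = 49218 mm.
= 49.22 m.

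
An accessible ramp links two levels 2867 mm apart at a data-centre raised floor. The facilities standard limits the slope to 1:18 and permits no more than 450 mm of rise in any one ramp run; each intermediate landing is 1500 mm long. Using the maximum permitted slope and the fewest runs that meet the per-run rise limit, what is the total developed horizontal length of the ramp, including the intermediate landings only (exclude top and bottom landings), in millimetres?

2867 / 450 = 6.37, so 7 ramp runs are needed. That means 6 intermediate landings.
Horizontal run for 2867 mm of rise at 1:18 is 2867 × 18 = 51606 mm.
6 intermediate landings contribute 6 × 1500 = 9000 mm.
Developed length = 51606 + 9000 = 60606 mm.

60606 mm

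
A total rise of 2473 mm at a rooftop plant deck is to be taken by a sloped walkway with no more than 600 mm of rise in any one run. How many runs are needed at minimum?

2473 / 600 = 4.122 → round up to 5 ramp runs.

5 runs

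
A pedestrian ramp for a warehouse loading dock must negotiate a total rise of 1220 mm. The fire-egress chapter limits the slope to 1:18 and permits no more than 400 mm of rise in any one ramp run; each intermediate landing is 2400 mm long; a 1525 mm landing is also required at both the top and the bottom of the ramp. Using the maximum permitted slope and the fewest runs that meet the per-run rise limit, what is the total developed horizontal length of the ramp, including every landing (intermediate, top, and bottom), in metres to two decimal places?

⌈1220/400⌉ = 4 ramp runs. That means 3 intermediate landings.
Horizontal run for 1220 mm of rise at 1:18 is 1220 × 18 = 21960 mm.
Intermediate landings: 3 × 2400 = 7200 mm.
Top and bottom landings: 2 × 1525 = 3050 mm.
Total = 21960 + 7200 + 3050 = 32210 mm.
= 32.21 m.

32.21 m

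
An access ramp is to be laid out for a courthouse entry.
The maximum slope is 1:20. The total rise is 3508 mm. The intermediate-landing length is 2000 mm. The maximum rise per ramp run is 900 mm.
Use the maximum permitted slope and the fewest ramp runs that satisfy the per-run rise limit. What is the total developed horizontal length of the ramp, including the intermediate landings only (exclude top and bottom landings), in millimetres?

76160 mm

⌈3508/900⌉ = 4 ramp runs. That means 3 intermediate landings.
Ramp run (horizontal) at 1:20: 3508 × 20 = 70160 mm.
3 intermediate landings contribute 3 × 2000 = 6000 mm.
Total developed length = 70160 + 6000 = 76160 mm.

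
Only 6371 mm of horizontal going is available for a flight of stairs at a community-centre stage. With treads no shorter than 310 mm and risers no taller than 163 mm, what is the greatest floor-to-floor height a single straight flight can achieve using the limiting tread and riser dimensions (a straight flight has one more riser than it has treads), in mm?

Treads that fit: ⌊6371 / 310⌋ = 20.
Risers = treads + 1 = 21.
Maximum height = 21 × 163 = 3423 mm.

3423 mm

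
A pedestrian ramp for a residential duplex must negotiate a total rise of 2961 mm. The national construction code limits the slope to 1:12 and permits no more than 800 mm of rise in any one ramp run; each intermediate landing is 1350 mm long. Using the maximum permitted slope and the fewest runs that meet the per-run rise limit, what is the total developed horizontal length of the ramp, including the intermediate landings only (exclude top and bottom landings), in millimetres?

At most 800 each: 2961/800 = 3.70, giving 4 ramp runs. That means 3 intermediate landings.
Ramp run (horizontal) at 1:12: 2961 × 12 = 35532 mm.
3 intermediate landings contribute 3 × 1350 = 4050 mm.
Total developed length = 35532 + 4050 = 39582 mm.

39582 mm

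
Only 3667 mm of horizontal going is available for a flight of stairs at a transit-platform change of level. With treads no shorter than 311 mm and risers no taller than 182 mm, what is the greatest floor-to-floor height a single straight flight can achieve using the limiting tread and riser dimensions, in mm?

Treads that fit: ⌊3667 / 311⌋ = 11.
Risers = treads + 1 = 12.
Maximum height = 12 × 182 = 2184 mm.

2184 mm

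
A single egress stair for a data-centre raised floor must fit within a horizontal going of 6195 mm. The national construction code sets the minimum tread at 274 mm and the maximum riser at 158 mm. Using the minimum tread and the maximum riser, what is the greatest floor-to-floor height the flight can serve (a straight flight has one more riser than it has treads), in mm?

3634 mm

Treads that fit: ⌊6195 / 274⌋ = 22.
Risers = treads + 1 = 23.
Maximum height = 23 × 158 = 3634 mm.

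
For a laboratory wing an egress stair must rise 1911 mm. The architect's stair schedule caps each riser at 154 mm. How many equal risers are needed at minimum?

13 risers

At most 154 each: 1911/154 = 12.41, giving 13 risers.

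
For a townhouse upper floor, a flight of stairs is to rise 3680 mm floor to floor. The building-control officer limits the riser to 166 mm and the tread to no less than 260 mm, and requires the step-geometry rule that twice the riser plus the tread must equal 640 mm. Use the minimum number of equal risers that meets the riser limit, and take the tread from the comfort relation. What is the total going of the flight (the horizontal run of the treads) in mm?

7040 mm

At most 166 each: 3680/166 = 22.17, giving 23 risers.
R = 3680 ÷ 23 = 160 mm.
Tread T = 640 − 2 × 160 = 320 mm (≥ 260 mm).
23 risers give 22 treads; going = 22 × 320 = 7040 mm.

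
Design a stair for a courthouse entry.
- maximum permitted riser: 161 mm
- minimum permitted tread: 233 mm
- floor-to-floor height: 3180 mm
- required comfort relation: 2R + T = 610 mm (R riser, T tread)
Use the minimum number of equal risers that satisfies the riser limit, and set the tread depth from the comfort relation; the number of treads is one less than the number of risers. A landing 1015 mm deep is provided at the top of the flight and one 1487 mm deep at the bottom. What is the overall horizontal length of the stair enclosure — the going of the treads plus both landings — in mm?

8050 mm

3180 / 161 = 19.752 → round up to 20 risers.
R = 3180 ÷ 20 = 159 mm.
From 2R + T = 610: T = 610 − 318 = 292 mm.
20 risers give 19 treads; going = 19 × 292 = 5548 mm.
Enclosure = 5548 + 1015 + 1487 = 8050 mm.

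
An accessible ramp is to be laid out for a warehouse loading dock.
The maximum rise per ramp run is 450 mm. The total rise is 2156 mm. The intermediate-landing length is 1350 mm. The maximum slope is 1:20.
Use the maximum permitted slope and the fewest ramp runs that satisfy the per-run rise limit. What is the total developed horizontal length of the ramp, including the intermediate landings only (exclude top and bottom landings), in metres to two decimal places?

2156 / 450 = 4.791 → round up to 5 ramp runs. That means 4 intermediate landings.
Ramp run (horizontal) at 1:20: 2156 × 20 = 43120 mm.
4 intermediate landings contribute 4 × 1350 = 5400 mm.
Total developed length = 43120 + 5400 = 48520 mm.
= 48.52 m.

48.52 m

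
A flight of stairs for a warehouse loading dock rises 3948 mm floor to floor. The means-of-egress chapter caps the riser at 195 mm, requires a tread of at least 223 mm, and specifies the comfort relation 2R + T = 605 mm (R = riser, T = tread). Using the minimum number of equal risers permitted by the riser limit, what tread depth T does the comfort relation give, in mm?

At most 195 each: 3948/195 = 20.25, giving 21 risers.
Riser R = 3948 / 21 = 188 mm, within the 195 mm limit.
From 2R + T = 605: T = 605 − 376 = 229 mm.

229 mm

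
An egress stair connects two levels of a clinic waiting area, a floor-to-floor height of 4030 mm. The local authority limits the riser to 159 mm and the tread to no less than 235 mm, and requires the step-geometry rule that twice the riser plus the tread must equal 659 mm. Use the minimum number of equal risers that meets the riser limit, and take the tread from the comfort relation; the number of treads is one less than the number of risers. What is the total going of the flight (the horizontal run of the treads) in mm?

⌈4030/159⌉ = 26 risers.
R = 4030 ÷ 26 = 155 mm.
T = 659 − 2·155 = 349 mm, which satisfies the 235 mm minimum.
Going = (26 − 1) × 349 = 8725 mm.

8725 mm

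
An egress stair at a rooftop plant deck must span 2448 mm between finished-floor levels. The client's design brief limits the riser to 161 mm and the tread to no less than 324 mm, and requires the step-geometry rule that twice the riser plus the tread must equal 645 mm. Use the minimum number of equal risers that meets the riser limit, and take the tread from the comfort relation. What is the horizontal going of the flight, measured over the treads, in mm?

2448 / 161 = 15.20, so 16 risers are needed.
Riser R = 2448 / 16 = 153 mm, within the 161 mm limit.
Tread T = 645 − 2 × 153 = 339 mm (≥ 324 mm).
Going = (16 − 1) × 339 = 5085 mm.

5085 mm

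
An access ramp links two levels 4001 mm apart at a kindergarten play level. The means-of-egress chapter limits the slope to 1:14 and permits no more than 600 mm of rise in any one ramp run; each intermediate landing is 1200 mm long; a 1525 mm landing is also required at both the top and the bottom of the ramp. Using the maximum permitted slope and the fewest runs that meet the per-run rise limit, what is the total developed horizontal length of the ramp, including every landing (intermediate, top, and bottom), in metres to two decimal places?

At most 600 each: 4001/600 = 6.67, giving 7 ramp runs. That means 6 intermediate landings.
Horizontal run for 4001 mm of rise at 1:14 is 4001 × 14 = 56014 mm.
6 intermediate landings contribute 6 × 1200 = 7200 mm.
Top and bottom landings: 2 × 1525 = 3050 mm.
Total = 56014 + 7200 + 3050 = 66264 mm.
= 66.26 m.

66.26 m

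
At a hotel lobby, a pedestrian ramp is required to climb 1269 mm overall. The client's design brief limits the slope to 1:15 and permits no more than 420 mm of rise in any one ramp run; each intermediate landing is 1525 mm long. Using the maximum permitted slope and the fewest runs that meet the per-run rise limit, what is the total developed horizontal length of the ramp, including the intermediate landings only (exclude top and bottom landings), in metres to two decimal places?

23.61 m

At most 420 each: 1269/420 = 3.02, giving 4 ramp runs. That means 3 intermediate landings.
Horizontal run for 1269 mm of rise at 1:15 is 1269 × 15 = 19035 mm.
3 intermediate landings contribute 3 × 1525 = 4575 mm.
Developed length = 19035 + 4575 = 23610 mm.
= 23.61 m.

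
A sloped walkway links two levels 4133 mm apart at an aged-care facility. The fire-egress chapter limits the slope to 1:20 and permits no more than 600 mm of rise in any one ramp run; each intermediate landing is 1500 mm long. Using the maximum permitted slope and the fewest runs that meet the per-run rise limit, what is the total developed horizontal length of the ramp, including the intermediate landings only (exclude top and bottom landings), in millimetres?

91660 mm

⌈4133/600⌉ = 7 ramp runs. That means 6 intermediate landings.
Horizontal run for 4133 mm of rise at 1:20 is 4133 × 20 = 82660 mm.
6 intermediate landings contribute 6 × 1500 = 9000 mm.
Total developed length = 82660 + 9000 = 91660 mm.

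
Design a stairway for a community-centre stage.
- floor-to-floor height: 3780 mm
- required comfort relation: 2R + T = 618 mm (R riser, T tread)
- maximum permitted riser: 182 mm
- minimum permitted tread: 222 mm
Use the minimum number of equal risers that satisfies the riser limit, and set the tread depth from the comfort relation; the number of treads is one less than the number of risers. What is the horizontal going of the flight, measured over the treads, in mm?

5160 mm

At most 182 each: 3780/182 = 20.77, giving 21 risers.
Each riser is 3780/21 = 180 mm (≤ 182 mm).
T = 618 − 2·180 = 258 mm, which satisfies the 222 mm minimum.
Going = (21 − 1) × 258 = 5160 mm.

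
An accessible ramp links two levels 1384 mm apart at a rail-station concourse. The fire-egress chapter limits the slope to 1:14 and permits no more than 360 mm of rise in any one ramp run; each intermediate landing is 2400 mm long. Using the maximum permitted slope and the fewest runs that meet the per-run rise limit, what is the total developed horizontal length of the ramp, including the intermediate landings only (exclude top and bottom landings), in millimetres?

1384 / 360 = 3.84, so 4 ramp runs are needed. That means 3 intermediate landings.
Ramp run (horizontal) at 1:14: 1384 × 14 = 19376 mm.
3 intermediate landings contribute 3 × 2400 = 7200 mm.
Developed length = 19376 + 7200 = 26576 mm.

26576 mm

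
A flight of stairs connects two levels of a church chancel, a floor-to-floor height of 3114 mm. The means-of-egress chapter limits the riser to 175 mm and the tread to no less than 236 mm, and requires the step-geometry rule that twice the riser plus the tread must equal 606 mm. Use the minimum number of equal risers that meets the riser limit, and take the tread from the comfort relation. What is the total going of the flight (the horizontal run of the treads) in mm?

3114 / 175 = 17.79, so 18 risers are needed.
Riser R = 3114 / 18 = 173 mm, within the 175 mm limit.
T = 606 − 2·173 = 260 mm, which satisfies the 236 mm minimum.
Going = (18 − 1) × 260 = 4420 mm.

4420 mm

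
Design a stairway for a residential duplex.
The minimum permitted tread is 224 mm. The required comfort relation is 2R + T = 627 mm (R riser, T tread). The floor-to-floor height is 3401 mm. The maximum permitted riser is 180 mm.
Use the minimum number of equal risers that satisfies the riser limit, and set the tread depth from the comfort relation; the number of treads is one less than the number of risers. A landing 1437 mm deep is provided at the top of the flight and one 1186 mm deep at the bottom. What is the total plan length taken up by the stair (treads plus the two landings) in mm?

⌈3401/180⌉ = 19 risers.
R = 3401 ÷ 19 = 179 mm.
From 2R + T = 627: T = 627 − 358 = 269 mm.
Treads = 19 − 1 = 18; going = 18 × 269 = 4842 mm.
Enclosure = 4842 + 1437 + 1186 = 7465 mm.

7465 mm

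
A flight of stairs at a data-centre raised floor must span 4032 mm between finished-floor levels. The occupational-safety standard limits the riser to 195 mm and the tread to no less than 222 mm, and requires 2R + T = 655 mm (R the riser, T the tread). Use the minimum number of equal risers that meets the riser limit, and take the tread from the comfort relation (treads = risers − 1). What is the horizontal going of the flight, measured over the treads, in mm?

At most 195 each: 4032/195 = 20.68, giving 21 risers.
R = 4032 ÷ 21 = 192 mm.
Tread T = 655 − 2 × 192 = 271 mm (≥ 222 mm).
Going = (21 − 1) × 271 = 5420 mm.

5420 mm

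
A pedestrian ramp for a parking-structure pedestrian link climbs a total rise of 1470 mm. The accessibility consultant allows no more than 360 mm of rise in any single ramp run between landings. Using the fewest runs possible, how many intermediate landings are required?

4 intermediate landings

⌈1470/360⌉ = 5 ramp runs.
5 runs are separated by 4 intermediate landings.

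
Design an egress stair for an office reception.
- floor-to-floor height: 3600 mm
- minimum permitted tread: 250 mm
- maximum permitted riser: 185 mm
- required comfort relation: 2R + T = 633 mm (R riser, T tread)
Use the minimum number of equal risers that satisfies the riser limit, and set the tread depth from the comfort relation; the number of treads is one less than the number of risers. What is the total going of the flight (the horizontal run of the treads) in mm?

5187 mm

⌈3600/185⌉ = 20 risers.
Each riser is 3600/20 = 180 mm (≤ 185 mm).
From 2R + T = 633: T = 633 − 360 = 273 mm.
Going = (20 − 1) × 273 = 5187 mm.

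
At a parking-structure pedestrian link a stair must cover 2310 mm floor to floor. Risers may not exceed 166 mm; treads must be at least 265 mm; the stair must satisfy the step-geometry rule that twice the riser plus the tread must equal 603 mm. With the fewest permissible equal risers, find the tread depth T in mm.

2310 / 166 = 13.916 → round up to 14 risers.
R = 2310 ÷ 14 = 165 mm.
T = 603 − 2·165 = 273 mm, which satisfies the 265 mm minimum.

273 mm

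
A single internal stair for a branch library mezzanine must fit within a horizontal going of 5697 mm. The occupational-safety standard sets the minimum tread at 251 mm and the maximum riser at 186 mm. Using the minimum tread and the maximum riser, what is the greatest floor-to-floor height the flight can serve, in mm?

4278 mm

5697 / 251 = 22.70, so 22 treads fit.
Risers = treads + 1 = 23.
Maximum height = 23 × 186 = 4278 mm.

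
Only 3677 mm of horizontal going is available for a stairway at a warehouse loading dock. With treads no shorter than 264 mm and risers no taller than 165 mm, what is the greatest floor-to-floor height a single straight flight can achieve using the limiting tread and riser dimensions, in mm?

2310 mm

Treads that fit: ⌊3677 / 264⌋ = 13.
Risers = treads + 1 = 14.
Maximum height = 14 × 165 = 2310 mm.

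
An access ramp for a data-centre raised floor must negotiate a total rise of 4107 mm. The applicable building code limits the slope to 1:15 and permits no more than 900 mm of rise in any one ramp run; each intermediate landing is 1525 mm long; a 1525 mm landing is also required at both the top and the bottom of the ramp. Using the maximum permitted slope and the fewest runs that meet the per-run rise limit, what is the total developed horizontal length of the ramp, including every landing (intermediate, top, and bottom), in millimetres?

⌈4107/900⌉ = 5 ramp runs. That means 4 intermediate landings.
Horizontal run for 4107 mm of rise at 1:15 is 4107 × 15 = 61605 mm.
Intermediate landings: 4 × 1525 = 6100 mm.
Top and bottom landings: 2 × 1525 = 3050 mm.
Total = 61605 + 6100 + 3050 = 70755 mm.

70755 mm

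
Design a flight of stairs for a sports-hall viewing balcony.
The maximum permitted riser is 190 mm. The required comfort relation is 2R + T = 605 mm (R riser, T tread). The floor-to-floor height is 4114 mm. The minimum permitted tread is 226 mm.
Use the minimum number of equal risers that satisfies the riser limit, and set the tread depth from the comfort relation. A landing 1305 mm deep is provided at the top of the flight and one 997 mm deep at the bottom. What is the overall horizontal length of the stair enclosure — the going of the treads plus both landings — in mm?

At most 190 each: 4114/190 = 21.65, giving 22 risers.
R = 4114 ÷ 22 = 187 mm.
T = 605 − 2·187 = 231 mm, which satisfies the 226 mm minimum.
Going = (22 − 1) × 231 = 4851 mm.
Add landings: 4851 + 1305 + 997 = 7153 mm.

7153 mm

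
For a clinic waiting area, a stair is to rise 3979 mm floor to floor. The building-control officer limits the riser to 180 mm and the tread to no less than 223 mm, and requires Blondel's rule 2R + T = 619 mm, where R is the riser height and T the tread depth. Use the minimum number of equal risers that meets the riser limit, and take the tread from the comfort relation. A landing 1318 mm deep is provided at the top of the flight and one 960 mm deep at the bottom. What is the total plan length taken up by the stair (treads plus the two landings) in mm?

⌈3979/180⌉ = 23 risers.
Each riser is 3979/23 = 173 mm (≤ 180 mm).
From 2R + T = 619: T = 619 − 346 = 273 mm.
23 risers give 22 treads; going = 22 × 273 = 6006 mm.
Enclosure = 6006 + 1318 + 960 = 8284 mm.

8284 mm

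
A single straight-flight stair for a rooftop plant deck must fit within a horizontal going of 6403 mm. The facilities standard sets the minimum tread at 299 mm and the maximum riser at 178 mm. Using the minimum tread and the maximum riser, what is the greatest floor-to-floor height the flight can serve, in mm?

6403 / 299 = 21.41, so 21 treads fit.
Risers = treads + 1 = 22.
Maximum height = 22 × 178 = 3916 mm.

3916 mm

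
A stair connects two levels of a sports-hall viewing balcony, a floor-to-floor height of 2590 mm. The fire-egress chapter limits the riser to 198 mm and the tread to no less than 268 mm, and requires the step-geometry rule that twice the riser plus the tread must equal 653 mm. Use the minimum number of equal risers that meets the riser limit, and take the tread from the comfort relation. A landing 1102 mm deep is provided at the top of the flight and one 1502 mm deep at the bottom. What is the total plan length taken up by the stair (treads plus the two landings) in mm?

6283 mm

2590 / 198 = 13.08, so 14 risers are needed.
Riser R = 2590 / 14 = 185 mm, within the 198 mm limit.
Tread T = 653 − 2 × 185 = 283 mm (≥ 268 mm).
Treads = 14 − 1 = 13; going = 13 × 283 = 3679 mm.
Add landings: 3679 + 1102 + 1502 = 6283 mm.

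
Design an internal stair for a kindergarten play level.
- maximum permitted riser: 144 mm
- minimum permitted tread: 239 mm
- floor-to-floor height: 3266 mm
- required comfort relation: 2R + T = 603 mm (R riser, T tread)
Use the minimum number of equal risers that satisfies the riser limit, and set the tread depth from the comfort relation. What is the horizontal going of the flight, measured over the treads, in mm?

7018 mm

3266 / 144 = 22.681 → round up to 23 risers.
R = 3266 ÷ 23 = 142 mm.
From 2R + T = 603: T = 603 − 284 = 319 mm.
23 risers give 22 treads; going = 22 × 319 = 7018 mm.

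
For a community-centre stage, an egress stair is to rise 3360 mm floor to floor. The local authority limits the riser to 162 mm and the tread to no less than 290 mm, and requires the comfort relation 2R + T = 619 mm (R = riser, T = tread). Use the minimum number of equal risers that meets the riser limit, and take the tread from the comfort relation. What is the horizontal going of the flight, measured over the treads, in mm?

5980 mm

At most 162 each: 3360/162 = 20.74, giving 21 risers.
Each riser is 3360/21 = 160 mm (≤ 162 mm).
From 2R + T = 619: T = 619 − 320 = 299 mm.
Treads = 21 − 1 = 20; going = 20 × 299 = 5980 mm.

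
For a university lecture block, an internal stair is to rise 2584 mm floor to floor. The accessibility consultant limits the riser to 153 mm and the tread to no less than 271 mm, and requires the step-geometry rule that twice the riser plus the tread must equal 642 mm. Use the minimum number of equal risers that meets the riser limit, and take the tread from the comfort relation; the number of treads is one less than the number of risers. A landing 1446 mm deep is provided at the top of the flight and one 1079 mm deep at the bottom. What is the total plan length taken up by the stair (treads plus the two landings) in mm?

2584 / 153 = 16.889 → round up to 17 risers.
Riser R = 2584 / 17 = 152 mm, within the 153 mm limit.
From 2R + T = 642: T = 642 − 304 = 338 mm.
Going = (17 − 1) × 338 = 5408 mm.
Add landings: 5408 + 1446 + 1079 = 7933 mm.

7933 mm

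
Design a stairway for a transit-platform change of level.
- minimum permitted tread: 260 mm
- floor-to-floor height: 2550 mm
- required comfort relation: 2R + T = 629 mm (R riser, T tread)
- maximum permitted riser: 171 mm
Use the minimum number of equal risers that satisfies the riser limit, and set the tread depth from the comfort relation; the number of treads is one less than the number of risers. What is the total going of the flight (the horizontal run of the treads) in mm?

⌈2550/171⌉ = 15 risers.
Riser R = 2550 / 15 = 170 mm, within the 171 mm limit.
T = 629 − 2·170 = 289 mm, which satisfies the 260 mm minimum.
Going = (15 − 1) × 289 = 4046 mm.

4046 mm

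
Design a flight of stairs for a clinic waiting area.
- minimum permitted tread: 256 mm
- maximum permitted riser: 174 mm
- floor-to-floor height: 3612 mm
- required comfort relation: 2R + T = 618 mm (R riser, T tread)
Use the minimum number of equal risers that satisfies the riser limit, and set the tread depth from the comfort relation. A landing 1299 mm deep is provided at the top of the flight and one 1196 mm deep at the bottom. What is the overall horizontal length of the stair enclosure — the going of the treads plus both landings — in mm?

7975 mm

⌈3612/174⌉ = 21 risers.
Riser R = 3612 / 21 = 172 mm, within the 174 mm limit.
From 2R + T = 618: T = 618 − 344 = 274 mm.
21 risers give 20 treads; going = 20 × 274 = 5480 mm.
Add landings: 5480 + 1299 + 1196 = 7975 mm.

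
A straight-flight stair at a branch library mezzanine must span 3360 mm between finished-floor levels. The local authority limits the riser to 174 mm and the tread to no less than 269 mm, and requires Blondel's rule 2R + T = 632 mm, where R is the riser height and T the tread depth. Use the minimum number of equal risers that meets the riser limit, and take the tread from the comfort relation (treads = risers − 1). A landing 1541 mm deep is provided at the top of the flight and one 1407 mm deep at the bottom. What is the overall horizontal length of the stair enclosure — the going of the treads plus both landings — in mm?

3360 / 174 = 19.310 → round up to 20 risers.
Each riser is 3360/20 = 168 mm (≤ 174 mm).
Tread T = 632 − 2 × 168 = 296 mm (≥ 269 mm).
Treads = 20 − 1 = 19; going = 19 × 296 = 5624 mm.
Enclosure = 5624 + 1541 + 1407 = 8572 mm.

8572 mm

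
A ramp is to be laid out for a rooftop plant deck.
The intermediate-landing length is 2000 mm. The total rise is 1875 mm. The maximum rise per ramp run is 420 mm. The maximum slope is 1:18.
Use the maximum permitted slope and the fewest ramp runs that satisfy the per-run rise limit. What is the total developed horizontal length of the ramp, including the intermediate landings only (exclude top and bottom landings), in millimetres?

41750 mm

1875 / 420 = 4.464 → round up to 5 ramp runs. That means 4 intermediate landings.
Ramp run (horizontal) at 1:18: 1875 × 18 = 33750 mm.
4 intermediate landings contribute 4 × 2000 = 8000 mm.
Developed length = 33750 + 8000 = 41750 mm.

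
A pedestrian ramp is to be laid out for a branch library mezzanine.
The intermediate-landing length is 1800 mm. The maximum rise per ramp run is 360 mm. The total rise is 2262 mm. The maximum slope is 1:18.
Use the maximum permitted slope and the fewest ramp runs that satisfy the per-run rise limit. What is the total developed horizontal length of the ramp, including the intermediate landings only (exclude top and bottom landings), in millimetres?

⌈2262/360⌉ = 7 ramp runs. That means 6 intermediate landings.
Horizontal run for 2262 mm of rise at 1:18 is 2262 × 18 = 40716 mm.
6 intermediate landings contribute 6 × 1800 = 10800 mm.
Developed length = 40716 + 10800 = 51516 mm.

51516 mm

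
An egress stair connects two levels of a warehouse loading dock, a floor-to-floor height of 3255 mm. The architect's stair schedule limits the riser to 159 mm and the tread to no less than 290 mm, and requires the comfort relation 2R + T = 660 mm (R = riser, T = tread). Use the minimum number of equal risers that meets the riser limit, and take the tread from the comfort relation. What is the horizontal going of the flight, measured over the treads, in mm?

7000 mm

3255 / 159 = 20.472 → round up to 21 risers.
R = 3255 ÷ 21 = 155 mm.
From 2R + T = 660: T = 660 − 310 = 350 mm.
21 risers give 20 treads; going = 20 × 350 = 7000 mm.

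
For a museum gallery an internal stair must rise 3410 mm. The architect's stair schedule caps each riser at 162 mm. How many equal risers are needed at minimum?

⌈3410/162⌉ = 22 risers.

22 risers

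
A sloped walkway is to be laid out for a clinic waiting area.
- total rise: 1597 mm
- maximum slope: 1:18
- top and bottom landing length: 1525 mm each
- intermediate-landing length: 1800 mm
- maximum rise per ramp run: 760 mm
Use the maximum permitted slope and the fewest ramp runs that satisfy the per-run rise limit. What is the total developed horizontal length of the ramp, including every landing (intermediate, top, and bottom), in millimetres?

1597 / 760 = 2.101 → round up to 3 ramp runs. That means 2 intermediate landings.
Horizontal run for 1597 mm of rise at 1:18 is 1597 × 18 = 28746 mm.
2 intermediate landings contribute 2 × 1800 = 3600 mm.
Top and bottom landings: 2 × 1525 = 3050 mm.
Total = 28746 + 3600 + 3050 = 35396 mm.

35396 mm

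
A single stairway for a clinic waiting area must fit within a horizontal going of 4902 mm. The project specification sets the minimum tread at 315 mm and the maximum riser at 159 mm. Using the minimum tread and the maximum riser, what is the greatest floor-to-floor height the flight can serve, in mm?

Treads that fit: ⌊4902 / 315⌋ = 15.
Risers = treads + 1 = 16.
Maximum height = 16 × 159 = 2544 mm.

2544 mm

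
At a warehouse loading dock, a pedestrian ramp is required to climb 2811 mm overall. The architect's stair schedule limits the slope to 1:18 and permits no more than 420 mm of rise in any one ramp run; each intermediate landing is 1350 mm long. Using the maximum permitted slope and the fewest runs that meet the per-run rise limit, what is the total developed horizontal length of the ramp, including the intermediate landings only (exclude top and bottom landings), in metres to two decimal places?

2811 / 420 = 6.69, so 7 ramp runs are needed. That means 6 intermediate landings.
Ramp run (horizontal) at 1:18: 2811 × 18 = 50598 mm.
Intermediate landings: 6 × 1350 = 8100 mm.
Developed length = 50598 + 8100 = 58698 mm.
= 58.70 m.

58.70 m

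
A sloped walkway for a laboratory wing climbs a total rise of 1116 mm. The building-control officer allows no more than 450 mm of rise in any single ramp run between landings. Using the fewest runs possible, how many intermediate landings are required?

1116 / 450 = 2.480 → round up to 3 ramp runs.
3 runs are separated by 2 intermediate landings.

2 intermediate landings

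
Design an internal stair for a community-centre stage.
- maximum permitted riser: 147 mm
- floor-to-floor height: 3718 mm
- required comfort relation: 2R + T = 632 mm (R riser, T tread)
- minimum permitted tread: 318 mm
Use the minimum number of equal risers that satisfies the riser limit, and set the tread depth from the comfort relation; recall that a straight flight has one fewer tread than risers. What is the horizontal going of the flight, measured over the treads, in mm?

⌈3718/147⌉ = 26 risers.
Each riser is 3718/26 = 143 mm (≤ 147 mm).
T = 632 − 2·143 = 346 mm, which satisfies the 318 mm minimum.
Treads = 26 − 1 = 25; going = 25 × 346 = 8650 mm.

8650 mm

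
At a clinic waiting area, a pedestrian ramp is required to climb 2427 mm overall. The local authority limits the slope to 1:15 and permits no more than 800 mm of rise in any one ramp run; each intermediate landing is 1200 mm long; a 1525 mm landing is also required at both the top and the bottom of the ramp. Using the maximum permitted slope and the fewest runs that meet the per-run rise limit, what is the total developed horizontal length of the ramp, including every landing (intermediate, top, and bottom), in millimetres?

43055 mm

At most 800 each: 2427/800 = 3.03, giving 4 ramp runs. That means 3 intermediate landings.
Ramp run (horizontal) at 1:15: 2427 × 15 = 36405 mm.
Intermediate landings: 3 × 1200 = 3600 mm.
Top and bottom landings: 2 × 1525 = 3050 mm.
Total = 36405 + 3600 + 3050 = 43055 mm.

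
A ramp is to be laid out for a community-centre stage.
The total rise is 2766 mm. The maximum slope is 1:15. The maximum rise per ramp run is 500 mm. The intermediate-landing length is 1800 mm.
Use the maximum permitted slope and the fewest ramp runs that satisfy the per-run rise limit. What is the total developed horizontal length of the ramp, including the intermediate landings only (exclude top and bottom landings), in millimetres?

50490 mm

⌈2766/500⌉ = 6 ramp runs. That means 5 intermediate landings.
Ramp run (horizontal) at 1:15: 2766 × 15 = 41490 mm.
5 intermediate landings contribute 5 × 1800 = 9000 mm.
Total developed length = 41490 + 9000 = 50490 mm.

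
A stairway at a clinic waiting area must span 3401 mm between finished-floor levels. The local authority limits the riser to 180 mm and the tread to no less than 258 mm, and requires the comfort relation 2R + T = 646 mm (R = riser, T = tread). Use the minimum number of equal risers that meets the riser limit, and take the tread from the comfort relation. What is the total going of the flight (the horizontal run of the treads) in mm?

3401 / 180 = 18.89, so 19 risers are needed.
Each riser is 3401/19 = 179 mm (≤ 180 mm).
Tread T = 646 − 2 × 179 = 288 mm (≥ 258 mm).
19 risers give 18 treads; going = 18 × 288 = 5184 mm.

5184 mm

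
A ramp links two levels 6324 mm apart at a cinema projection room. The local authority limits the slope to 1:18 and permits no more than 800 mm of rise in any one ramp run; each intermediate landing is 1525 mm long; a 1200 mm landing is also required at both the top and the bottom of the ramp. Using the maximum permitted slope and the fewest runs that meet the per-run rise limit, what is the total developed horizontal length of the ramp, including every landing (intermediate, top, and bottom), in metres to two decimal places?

At most 800 each: 6324/800 = 7.91, giving 8 ramp runs. That means 7 intermediate landings.
Ramp run (horizontal) at 1:18: 6324 × 18 = 113832 mm.
7 intermediate landings contribute 7 × 1525 = 10675 mm.
Top and bottom landings: 2 × 1200 = 2400 mm.
Total = 113832 + 10675 + 2400 = 126907 mm.
= 126.91 m.

126.91 m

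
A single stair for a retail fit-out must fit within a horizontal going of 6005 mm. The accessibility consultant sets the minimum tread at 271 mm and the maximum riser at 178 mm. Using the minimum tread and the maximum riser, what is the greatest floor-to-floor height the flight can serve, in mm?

Treads that fit: ⌊6005 / 271⌋ = 22.
Risers = treads + 1 = 23.
Maximum height = 23 × 178 = 4094 mm.

4094 mm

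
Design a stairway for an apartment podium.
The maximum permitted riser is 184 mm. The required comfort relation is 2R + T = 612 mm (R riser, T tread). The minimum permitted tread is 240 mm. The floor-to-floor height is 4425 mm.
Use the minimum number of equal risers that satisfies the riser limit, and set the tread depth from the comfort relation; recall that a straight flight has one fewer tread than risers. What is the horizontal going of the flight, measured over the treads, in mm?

6192 mm

4425 / 184 = 24.049 → round up to 25 risers.
Each riser is 4425/25 = 177 mm (≤ 184 mm).
Tread T = 612 − 2 × 177 = 258 mm (≥ 240 mm).
Going = (25 − 1) × 258 = 6192 mm.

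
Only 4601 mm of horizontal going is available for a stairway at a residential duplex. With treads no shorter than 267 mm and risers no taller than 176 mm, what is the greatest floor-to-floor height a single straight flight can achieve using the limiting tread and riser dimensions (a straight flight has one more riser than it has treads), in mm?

3168 mm

Treads that fit: ⌊4601 / 267⌋ = 17.
Risers = treads + 1 = 18.
Maximum height = 18 × 176 = 3168 mm.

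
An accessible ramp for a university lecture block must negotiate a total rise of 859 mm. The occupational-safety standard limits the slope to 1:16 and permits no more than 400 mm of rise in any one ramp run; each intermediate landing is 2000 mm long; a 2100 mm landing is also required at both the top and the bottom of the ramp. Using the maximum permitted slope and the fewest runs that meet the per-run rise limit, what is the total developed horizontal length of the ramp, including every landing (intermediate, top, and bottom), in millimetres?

⌈859/400⌉ = 3 ramp runs. That means 2 intermediate landings.
Horizontal run for 859 mm of rise at 1:16 is 859 × 16 = 13744 mm.
2 intermediate landings contribute 2 × 2000 = 4000 mm.
Top and bottom landings: 2 × 2100 = 4200 mm.
Total = 13744 + 4000 + 4200 = 21944 mm.

21944 mm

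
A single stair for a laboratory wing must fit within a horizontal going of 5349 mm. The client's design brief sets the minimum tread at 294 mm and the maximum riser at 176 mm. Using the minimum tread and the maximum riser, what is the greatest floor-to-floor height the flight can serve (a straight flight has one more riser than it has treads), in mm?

5349 / 294 = 18.19, so 18 treads fit.
Risers = treads + 1 = 19.
Maximum height = 19 × 176 = 3344 mm.

3344 mm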